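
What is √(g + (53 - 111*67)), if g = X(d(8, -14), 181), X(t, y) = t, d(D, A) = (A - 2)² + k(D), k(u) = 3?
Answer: 5*I*√285 ≈ 84.41*I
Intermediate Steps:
d(D, A) = 3 + (-2 + A)² (d(D, A) = (A - 2)² + 3 = (-2 + A)² + 3 = 3 + (-2 + A)²)
g = 259 (g = 3 + (-2 - 14)² = 3 + (-16)² = 3 + 256 = 259)
√(g + (53 - 111*67)) = √(259 + (53 - 111*67)) = √(259 + (53 - 7437)) = √(259 - 7384) = √(-7125) = 5*I*√285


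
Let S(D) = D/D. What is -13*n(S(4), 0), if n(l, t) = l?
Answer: -13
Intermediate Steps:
S(D) = 1
-13*n(S(4), 0) = -13*1 = -13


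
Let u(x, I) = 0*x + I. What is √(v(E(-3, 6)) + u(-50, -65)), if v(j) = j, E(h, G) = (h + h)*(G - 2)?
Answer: I*√89 ≈ 9.434*I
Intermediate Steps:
E(h, G) = 2*h*(-2 + G) (E(h, G) = (2*h)*(-2 + G) = 2*h*(-2 + G))
u(x, I) = I (u(x, I) = 0 + I = I)
√(v(E(-3, 6)) + u(-50, -65)) = √(2*(-3)*(-2 + 6) - 65) = √(2*(-3)*4 - 65) = √(-24 - 65) = √(-89) = I*√89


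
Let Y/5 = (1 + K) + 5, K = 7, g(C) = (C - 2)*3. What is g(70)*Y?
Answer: 13260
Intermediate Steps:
g(C) = -6 + 3*C (g(C) = (-2 + C)*3 = -6 + 3*C)
Y = 65 (Y = 5*((1 + 7) + 5) = 5*(8 + 5) = 5*13 = 65)
g(70)*Y = (-6 + 3*70)*65 = (-6 + 210)*65 = 204*65 = 13260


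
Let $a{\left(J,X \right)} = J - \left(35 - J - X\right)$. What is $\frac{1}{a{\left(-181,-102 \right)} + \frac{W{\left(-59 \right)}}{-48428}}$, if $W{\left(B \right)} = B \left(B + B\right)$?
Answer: $- \frac{24214}{12086267} \approx -0.0020034$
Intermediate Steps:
$W{\left(B \right)} = 2 B^{2}$ ($W{\left(B \right)} = B 2 B = 2 B^{2}$)
$a{\left(J,X \right)} = -35 + X + 2 J$ ($a{\left(J,X \right)} = J + \left(-35 + J + X\right) = -35 + X + 2 J$)
$\frac{1}{a{\left(-181,-102 \right)} + \frac{W{\left(-59 \right)}}{-48428}} = \frac{1}{\left(-35 - 102 + 2 \left(-181\right)\right) + \frac{2 \left(-59\right)^{2}}{-48428}} = \frac{1}{\left(-35 - 102 - 362\right) + 2 \cdot 3481 \left(- \frac{1}{48428}\right)} = \frac{1}{-499 + 6962 \left(- \frac{1}{48428}\right)} = \frac{1}{-499 - \frac{3481}{24214}} = \frac{1}{- \frac{12086267}{24214}} = - \frac{24214}{12086267}$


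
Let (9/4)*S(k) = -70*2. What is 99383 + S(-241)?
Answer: 893887/9 ≈ 99321.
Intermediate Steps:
S(k) = -560/9 (S(k) = 4*(-70*2)/9 = (4/9)*(-140) = -560/9)
99383 + S(-241) = 99383 - 560/9 = 893887/9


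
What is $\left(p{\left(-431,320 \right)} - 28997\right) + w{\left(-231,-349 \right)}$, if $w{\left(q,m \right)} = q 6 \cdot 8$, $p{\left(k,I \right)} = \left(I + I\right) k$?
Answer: $-315925$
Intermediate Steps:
$p{\left(k,I \right)} = 2 I k$
$w{\left(q,m \right)} = 48 q$ ($w{\left(q,m \right)} = 6 q 8 = 48 q$)
$\left(p{\left(-431,320 \right)} - 28997\right) + w{\left(-231,-349 \right)} = \left(2 \cdot 320 \left(-431\right) - 28997\right) + 48 \left(-231\right) = \left(-275840 - 28997\right) - 11088 = -304837 - 11088 = -315925$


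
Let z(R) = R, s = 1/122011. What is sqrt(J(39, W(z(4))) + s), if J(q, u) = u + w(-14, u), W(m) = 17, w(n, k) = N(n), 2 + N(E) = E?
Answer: 2*sqrt(3721701533)/122011 ≈ 1.0000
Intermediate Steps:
N(E) = -2 + E
s = 1/122011 ≈ 8.1960e-6
w(n, k) = -2 + n
J(q, u) = -16 + u (J(q, u) = u + (-2 - 14) = u - 16 = -16 + u)
sqrt(J(39, W(z(4))) + s) = sqrt((-16 + 17) + 1/122011) = sqrt(1 + 1/122011) = sqrt(122012/122011) = 2*sqrt(3721701533)/122011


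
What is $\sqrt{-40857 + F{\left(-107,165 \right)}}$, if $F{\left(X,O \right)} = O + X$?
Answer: $i \sqrt{40799} \approx 201.99 i$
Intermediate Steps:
$\sqrt{-40857 + F{\left(-107,165 \right)}} = \sqrt{-40857 + \left(165 - 107\right)} = \sqrt{-40857 + 58} = \sqrt{-40799} = i \sqrt{40799}$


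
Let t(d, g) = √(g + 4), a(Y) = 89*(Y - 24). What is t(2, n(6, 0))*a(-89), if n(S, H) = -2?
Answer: -10057*√2 ≈ -14223.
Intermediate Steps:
a(Y) = -2136 + 89*Y (a(Y) = 89*(-24 + Y) = -2136 + 89*Y)
t(d, g) = √(4 + g)
t(2, n(6, 0))*a(-89) = √(4 - 2)*(-2136 + 89*(-89)) = √2*(-2136 - 7921) = √2*(-10057) = -10057*√2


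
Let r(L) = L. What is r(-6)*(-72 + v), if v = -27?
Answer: 594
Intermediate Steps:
r(-6)*(-72 + v) = -6*(-72 - 27) = -6*(-99) = 594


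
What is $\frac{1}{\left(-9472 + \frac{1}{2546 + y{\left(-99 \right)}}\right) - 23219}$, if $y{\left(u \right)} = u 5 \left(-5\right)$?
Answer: $- \frac{5021}{164141510} \approx -3.0589 \cdot 10^{-5}$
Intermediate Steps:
$y{\left(u \right)} = - 25 u$ ($y{\left(u \right)} = 5 u \left(-5\right) = - 25 u$)
$\frac{1}{\left(-9472 + \frac{1}{2546 + y{\left(-99 \right)}}\right) - 23219} = \frac{1}{\left(-9472 + \frac{1}{2546 - -2475}\right) - 23219} = \frac{1}{\left(-9472 + \frac{1}{2546 + 2475}\right) - 23219} = \frac{1}{\left(-9472 + \frac{1}{5021}\right) - 23219} = \frac{1}{- \frac{47558911}{5021} - 23219} = \frac{1}{- \frac{164141510}{5021}} = - \frac{5021}{164141510}$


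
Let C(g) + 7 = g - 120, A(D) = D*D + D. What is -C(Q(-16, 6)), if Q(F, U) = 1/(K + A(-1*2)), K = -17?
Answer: 1906/15 ≈ 127.07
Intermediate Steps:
A(D) = D + D² (A(D) = D² + D = D + D²)
Q(F, U) = -1/15 (Q(F, U) = 1/(-17 + (-1*2)*(1 - 1*2)) = 1/(-17 - 2*(1 - 2)) = 1/(-17 - 2*(-1)) = 1/(-17 + 2) = 1/(-15) = -1/15)
C(g) = -127 + g (C(g) = -7 + (g - 120) = -7 + (-120 + g) = -127 + g)
-C(Q(-16, 6)) = -(-127 - 1/15) = -1*(-1906/15) = 1906/15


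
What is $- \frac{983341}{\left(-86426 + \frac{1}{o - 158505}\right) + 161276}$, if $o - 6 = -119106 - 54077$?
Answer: $- \frac{326156509562}{24826397699} \approx -13.137$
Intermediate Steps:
$o = -173177$ ($o = 6 - 173183 = -173177$)
$- \frac{983341}{\left(-86426 + \frac{1}{o - 158505}\right) + 161276} = - \frac{983341}{\left(-86426 + \frac{1}{-173177 - 158505}\right) + 161276} = - \frac{983341}{\left(-86426 + \frac{1}{-331682}\right) + 161276} = - \frac{983341}{\left(-86426 - \frac{1}{331682}\right) + 161276} = - \frac{983341}{- \frac{28665948533}{331682} + 161276} = - \frac{983341}{\frac{24826397699}{331682}} = \left(-983341\right) \frac{331682}{24826397699} = - \frac{326156509562}{24826397699}$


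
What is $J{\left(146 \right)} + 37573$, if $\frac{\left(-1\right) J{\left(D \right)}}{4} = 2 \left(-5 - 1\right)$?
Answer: $37621$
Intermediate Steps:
$J{\left(D \right)} = 48$ ($J{\left(D \right)} = - 4 \cdot 2 \left(-5 - 1\right) = - 4 \cdot 2 \left(-6\right) = \left(-4\right) \left(-12\right) = 48$)
$J{\left(146 \right)} + 37573 = 48 + 37573 = 37621$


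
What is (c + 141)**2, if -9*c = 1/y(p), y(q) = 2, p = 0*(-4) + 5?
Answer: 6436369/324 ≈ 19865.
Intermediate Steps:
p = 5 (p = 0 + 5 = 5)
c = -1/18 (c = -1/9/2 = -1/9*1/2 = -1/18 ≈ -0.055556)
(c + 141)**2 = (-1/18 + 141)**2 = (2537/18)**2 = 6436369/324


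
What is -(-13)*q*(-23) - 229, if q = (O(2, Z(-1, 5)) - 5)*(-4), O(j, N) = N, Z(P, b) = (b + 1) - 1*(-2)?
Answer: 3359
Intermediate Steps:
Z(P, b) = 3 + b (Z(P, b) = (1 + b) + 2 = 3 + b)
q = -12 (q = ((3 + 5) - 5)*(-4) = (8 - 5)*(-4) = 3*(-4) = -12)
-(-13)*q*(-23) - 229 = -(-13)*(-12*(-23)) - 229 = -(-13)*276 - 229 = -13*(-276) - 229 = 3588 - 229 = 3359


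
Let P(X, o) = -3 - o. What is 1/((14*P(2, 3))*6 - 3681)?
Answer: -1/4185 ≈ -0.00023895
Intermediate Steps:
1/((14*P(2, 3))*6 - 3681) = 1/((14*(-3 - 1*3))*6 - 3681) = 1/((14*(-3 - 3))*6 - 3681) = 1/((14*(-6))*6 - 3681) = 1/(-84*6 - 3681) = 1/(-504 - 3681) = 1/(-4185) = -1/4185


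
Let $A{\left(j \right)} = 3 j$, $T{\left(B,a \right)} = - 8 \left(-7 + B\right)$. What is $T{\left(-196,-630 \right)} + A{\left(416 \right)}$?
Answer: $2872$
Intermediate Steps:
$T{\left(B,a \right)} = 56 - 8 B$
$T{\left(-196,-630 \right)} + A{\left(416 \right)} = \left(56 - -1568\right) + 3 \cdot 416 = \left(56 + 1568\right) + 1248 = 1624 + 1248 = 2872$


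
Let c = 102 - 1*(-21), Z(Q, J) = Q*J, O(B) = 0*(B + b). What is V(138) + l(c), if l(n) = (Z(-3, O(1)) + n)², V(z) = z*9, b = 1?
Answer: 16371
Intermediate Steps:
V(z) = 9*z
O(B) = 0 (O(B) = 0*(B + 1) = 0*(1 + B) = 0)
Z(Q, J) = J*Q
c = 123 (c = 102 + 21 = 123)
l(n) = n² (l(n) = (0*(-3) + n)² = (0 + n)² = n²)
V(138) + l(c) = 9*138 + 123² = 1242 + 15129 = 16371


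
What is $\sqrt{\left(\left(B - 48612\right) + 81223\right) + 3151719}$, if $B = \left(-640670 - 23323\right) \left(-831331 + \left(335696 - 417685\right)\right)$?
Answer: $\sqrt{606441271090} \approx 7.7874 \cdot 10^{5}$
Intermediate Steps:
$B = 606438086760$ ($B = - 663993 \left(-831331 + \left(335696 - 417685\right)\right) = - 663993 \left(-831331 - 81989\right) = \left(-663993\right) \left(-913320\right) = 606438086760$)
$\sqrt{\left(\left(B - 48612\right) + 81223\right) + 3151719} = \sqrt{\left(\left(606438086760 - 48612\right) + 81223\right) + 3151719} = \sqrt{\left(606438038148 + 81223\right) + 3151719} = \sqrt{606438119371 + 3151719} = \sqrt{606441271090}$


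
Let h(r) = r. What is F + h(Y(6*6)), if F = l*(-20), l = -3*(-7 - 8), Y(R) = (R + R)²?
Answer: 4284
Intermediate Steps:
Y(R) = 4*R² (Y(R) = (2*R)² = 4*R²)
l = 45 (l = -3*(-15) = 45)
F = -900 (F = 45*(-20) = -900)
F + h(Y(6*6)) = -900 + 4*(6*6)² = -900 + 4*36² = -900 + 4*1296 = -900 + 5184 = 4284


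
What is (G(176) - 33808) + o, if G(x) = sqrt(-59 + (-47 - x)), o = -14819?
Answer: -48627 + I*sqrt(282) ≈ -48627.0 + 16.793*I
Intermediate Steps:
G(x) = sqrt(-106 - x)
(G(176) - 33808) + o = (sqrt(-106 - 1*176) - 33808) - 14819 = (sqrt(-106 - 176) - 33808) - 14819 = (sqrt(-282) - 33808) - 14819 = (I*sqrt(282) - 33808) - 14819 = (-33808 + I*sqrt(282)) - 14819 = -48627 + I*sqrt(282)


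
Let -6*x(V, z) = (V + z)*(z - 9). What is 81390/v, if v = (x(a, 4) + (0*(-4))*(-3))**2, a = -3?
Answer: 586008/5 ≈ 1.1720e+5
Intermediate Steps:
x(V, z) = -(-9 + z)*(V + z)/6 (x(V, z) = -(V + z)*(z - 9)/6 = -(V + z)*(-9 + z)/6 = -(-9 + z)*(V + z)/6)
v = 25/36 (v = ((-1/6*4**2 + (3/2)*(-3) + (3/2)*4 - 1/6*(-3)*4) + (0*(-4))*(-3))**2 = ((-1/6*16 - 9/2 + 6 + 2) + 0*(-3))**2 = ((-8/3 - 9/2 + 6 + 2) + 0)**2 = (5/6 + 0)**2 = (5/6)**2 = 25/36 ≈ 0.69444)
81390/v = 81390/(25/36) = 81390*(36/25) = 586008/5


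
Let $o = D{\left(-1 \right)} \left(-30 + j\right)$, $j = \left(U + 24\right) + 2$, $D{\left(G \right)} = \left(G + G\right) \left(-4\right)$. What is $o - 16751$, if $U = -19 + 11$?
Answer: $-16847$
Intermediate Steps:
$U = -8$
$D{\left(G \right)} = - 8 G$ ($D{\left(G \right)} = 2 G \left(-4\right) = - 8 G$)
$j = 18$ ($j = \left(-8 + 24\right) + 2 = 16 + 2 = 18$)
$o = -96$ ($o = \left(-8\right) \left(-1\right) \left(-30 + 18\right) = 8 \left(-12\right) = -96$)
$o - 16751 = -96 - 16751 = -16847$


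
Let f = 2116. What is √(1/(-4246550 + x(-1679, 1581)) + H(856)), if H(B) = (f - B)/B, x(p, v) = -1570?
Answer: √76032247306687530/227274420 ≈ 1.2132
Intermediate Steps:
H(B) = (2116 - B)/B
√(1/(-4246550 + x(-1679, 1581)) + H(856)) = √(1/(-4246550 - 1570) + (2116 - 1*856)/856) = √(1/(-4248120) + (2116 - 856)/856) = √(-1/4248120 + (1/856)*1260) = √(-1/4248120 + 315/214) = √(669078793/454548840) = √76032247306687530/227274420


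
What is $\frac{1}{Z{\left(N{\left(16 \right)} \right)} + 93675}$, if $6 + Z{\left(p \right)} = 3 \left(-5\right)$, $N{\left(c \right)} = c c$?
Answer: $\frac{1}{93654} \approx 1.0678 \cdot 10^{-5}$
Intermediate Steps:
$N{\left(c \right)} = c^{2}$
$Z{\left(p \right)} = -21$ ($Z{\left(p \right)} = -6 + 3 \left(-5\right) = -6 - 15 = -21$)
$\frac{1}{Z{\left(N{\left(16 \right)} \right)} + 93675} = \frac{1}{-21 + 93675} = \frac{1}{93654}$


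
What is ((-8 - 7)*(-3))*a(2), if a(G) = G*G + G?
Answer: 270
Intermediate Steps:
a(G) = G + G² (a(G) = G² + G = G + G²)
((-8 - 7)*(-3))*a(2) = ((-8 - 7)*(-3))*(2*(1 + 2)) = (-15*(-3))*(2*3) = 45*6 = 270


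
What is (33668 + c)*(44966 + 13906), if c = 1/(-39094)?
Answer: 3522196132716/1777 ≈ 1.9821e+9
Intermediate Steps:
c = -1/39094 ≈ -2.5579e-5
(33668 + c)*(44966 + 13906) = (33668 - 1/39094)*(44966 + 13906) = (1316216791/39094)*58872 = 3522196132716/1777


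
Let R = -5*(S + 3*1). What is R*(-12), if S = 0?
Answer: 180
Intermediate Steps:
R = -15 (R = -5*(0 + 3*1) = -5*(0 + 3) = -5*3 = -15)
R*(-12) = -15*(-12) = 180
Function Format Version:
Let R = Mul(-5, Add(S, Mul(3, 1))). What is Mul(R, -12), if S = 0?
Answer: 180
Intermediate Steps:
R = -15 (R = Mul(-5, Add(0, Mul(3, 1))) = Mul(-5, Add(0, 3)) = Mul(-5, 3) = -15)
Mul(R, -12) = Mul(-15, -12) = 180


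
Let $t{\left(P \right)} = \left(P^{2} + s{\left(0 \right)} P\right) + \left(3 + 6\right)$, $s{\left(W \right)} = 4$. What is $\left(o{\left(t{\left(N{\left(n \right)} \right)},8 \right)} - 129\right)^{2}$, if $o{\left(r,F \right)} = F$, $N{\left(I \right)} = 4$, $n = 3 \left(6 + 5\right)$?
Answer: $14641$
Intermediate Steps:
$n = 33$ ($n = 3 \cdot 11 = 33$)
$t{\left(P \right)} = 9 + P^{2} + 4 P$ ($t{\left(P \right)} = \left(P^{2} + 4 P\right) + \left(3 + 6\right) = \left(P^{2} + 4 P\right) + 9 = 9 + P^{2} + 4 P$)
$\left(o{\left(t{\left(N{\left(n \right)} \right)},8 \right)} - 129\right)^{2} = \left(8 - 129\right)^{2} = \left(-121\right)^{2} = 14641$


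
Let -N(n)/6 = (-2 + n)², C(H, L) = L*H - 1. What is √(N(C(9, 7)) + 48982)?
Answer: √27382 ≈ 165.48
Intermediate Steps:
C(H, L) = -1 + H*L (C(H, L) = H*L - 1 = -1 + H*L)
N(n) = -6*(-2 + n)²
√(N(C(9, 7)) + 48982) = √(-6*(-2 + (-1 + 9*7))² + 48982) = √(-6*(-2 + (-1 + 63))² + 48982) = √(-6*(-2 + 62)² + 48982) = √(-6*60² + 48982) = √(-6*3600 + 48982) = √(-21600 + 48982) = √27382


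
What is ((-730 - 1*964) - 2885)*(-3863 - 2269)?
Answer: 28078428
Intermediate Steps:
((-730 - 1*964) - 2885)*(-3863 - 2269) = ((-730 - 964) - 2885)*(-6132) = (-1694 - 2885)*(-6132) = -4579*(-6132) = 28078428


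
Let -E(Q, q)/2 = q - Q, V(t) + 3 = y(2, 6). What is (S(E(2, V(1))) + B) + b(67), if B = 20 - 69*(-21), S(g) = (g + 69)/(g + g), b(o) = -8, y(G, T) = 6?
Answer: 5777/4 ≈ 1444.3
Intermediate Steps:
V(t) = 3 (V(t) = -3 + 6 = 3)
E(Q, q) = -2*q + 2*Q (E(Q, q) = -2*(q - Q) = -2*q + 2*Q)
S(g) = (69 + g)/(2*g) (S(g) = (69 + g)/((2*g)) = (69 + g)*(1/(2*g)) = (69 + g)/(2*g))
B = 1469 (B = 20 + 1449 = 1469)
(S(E(2, V(1))) + B) + b(67) = ((69 + (-2*3 + 2*2))/(2*(-2*3 + 2*2)) + 1469) - 8 = ((69 + (-6 + 4))/(2*(-6 + 4)) + 1469) - 8 = ((½)*(69 - 2)/(-2) + 1469) - 8 = ((½)*(-½)*67 + 1469) - 8 = (-67/4 + 1469) - 8 = 5809/4 - 8 = 5777/4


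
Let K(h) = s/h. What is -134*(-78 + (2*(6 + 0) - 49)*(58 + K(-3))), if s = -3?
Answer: 302974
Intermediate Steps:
K(h) = -3/h
-134*(-78 + (2*(6 + 0) - 49)*(58 + K(-3))) = -134*(-78 + (2*(6 + 0) - 49)*(58 - 3/(-3))) = -134*(-78 + (2*6 - 49)*(58 - 3*(-1/3))) = -134*(-78 + (12 - 49)*(58 + 1)) = -134*(-78 - 37*59) = -134*(-78 - 2183) = -134*(-2261) = 302974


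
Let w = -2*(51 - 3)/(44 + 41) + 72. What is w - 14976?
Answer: -1266936/85 ≈ -14905.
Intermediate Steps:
w = 6024/85 (w = -96/85 + 72 = 6024/85 ≈ 70.871)
w - 14976 = 6024/85 - 14976 = -1266936/85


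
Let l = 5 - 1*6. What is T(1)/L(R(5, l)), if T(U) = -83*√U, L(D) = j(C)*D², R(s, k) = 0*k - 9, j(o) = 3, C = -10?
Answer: -83/243 ≈ -0.34156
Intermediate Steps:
l = -1 (l = 5 - 6 = -1)
R(s, k) = -9 (R(s, k) = 0 - 9 = -9)
L(D) = 3*D²
T(1)/L(R(5, l)) = (-83*√1)/((3*(-9)²)) = (-83*1)/((3*81)) = -83/243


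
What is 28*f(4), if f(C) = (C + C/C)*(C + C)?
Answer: 1120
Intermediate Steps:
f(C) = 2*C*(1 + C) (f(C) = (C + 1)*(2*C) = (1 + C)*(2*C) = 2*C*(1 + C))
28*f(4) = 28*(2*4*(1 + 4)) = 28*(2*4*5) = 28*40 = 1120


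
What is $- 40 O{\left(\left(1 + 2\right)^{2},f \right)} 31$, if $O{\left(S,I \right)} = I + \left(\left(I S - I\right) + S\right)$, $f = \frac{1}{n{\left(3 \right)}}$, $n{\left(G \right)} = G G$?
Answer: $-12400$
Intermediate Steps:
$n{\left(G \right)} = G^{2}$
$f = \frac{1}{9}$ ($f = \frac{1}{3^{2}} = \frac{1}{9} \approx 0.11111$)
$O{\left(S,I \right)} = S + I S$ ($O{\left(S,I \right)} = I + \left(\left(- I + I S\right) + S\right) = I + \left(S - I + I S\right) = S + I S$)
$- 40 O{\left(\left(1 + 2\right)^{2},f \right)} 31 = - 40 \left(1 + 2\right)^{2} \left(1 + \frac{1}{9}\right) 31 = - 40 \cdot 3^{2} \cdot \frac{10}{9} \cdot 31 = - 40 \cdot 9 \cdot \frac{10}{9} \cdot 31 = \left(-40\right) 10 \cdot 31 = \left(-400\right) 31 = -12400$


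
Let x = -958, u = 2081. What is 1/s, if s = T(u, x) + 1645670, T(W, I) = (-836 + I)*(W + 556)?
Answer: -1/3085108 ≈ -3.2414e-7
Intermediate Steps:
T(W, I) = (-836 + I)*(556 + W)
s = -3085108 (s = (-464816 - 836*2081 + 556*(-958) - 958*2081) + 1645670 = (-464816 - 1739716 - 532648 - 1993598) + 1645670 = -4730778 + 1645670 = -3085108)
1/s = 1/(-3085108) = -1/3085108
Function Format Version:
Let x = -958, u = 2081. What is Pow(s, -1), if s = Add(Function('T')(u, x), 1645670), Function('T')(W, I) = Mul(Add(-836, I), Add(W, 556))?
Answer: Rational(-1, 3085108) ≈ -3.2414e-7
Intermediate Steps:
Function('T')(W, I) = Mul(Add(-836, I), Add(556, W))
s = -3085108 (s = Add(Add(-464816, Mul(-836, 2081), Mul(556, -958), Mul(-958, 2081)), 1645670) = Add(Add(-464816, -1739716, -532648, -1993598), 1645670) = Add(-4730778, 1645670) = -3085108)
Pow(s, -1) = Pow(-3085108, -1) = Rational(-1, 3085108)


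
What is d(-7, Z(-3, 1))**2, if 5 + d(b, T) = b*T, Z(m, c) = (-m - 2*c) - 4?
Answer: 256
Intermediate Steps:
Z(m, c) = -4 - m - 2*c
d(b, T) = -5 + T*b (d(b, T) = -5 + b*T = -5 + T*b)
d(-7, Z(-3, 1))**2 = (-5 + (-4 - 1*(-3) - 2*1)*(-7))**2 = (-5 + (-4 + 3 - 2)*(-7))**2 = (-5 - 3*(-7))**2 = (-5 + 21)**2 = 16**2 = 256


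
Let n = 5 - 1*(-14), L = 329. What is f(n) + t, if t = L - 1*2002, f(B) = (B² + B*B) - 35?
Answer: -986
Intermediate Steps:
n = 19 (n = 5 + 14 = 19)
f(B) = -35 + 2*B² (f(B) = (B² + B²) - 35 = 2*B² - 35 = -35 + 2*B²)
t = -1673 (t = 329 - 1*2002 = 329 - 2002 = -1673)
f(n) + t = (-35 + 2*19²) - 1673 = (-35 + 2*361) - 1673 = (-35 + 722) - 1673 = 687 - 1673 = -986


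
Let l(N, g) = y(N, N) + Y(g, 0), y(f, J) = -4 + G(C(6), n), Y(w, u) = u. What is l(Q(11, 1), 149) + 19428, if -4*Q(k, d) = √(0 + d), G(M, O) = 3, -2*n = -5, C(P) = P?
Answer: 19427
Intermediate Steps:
n = 5/2 (n = -½*(-5) = 5/2 ≈ 2.5000)
y(f, J) = -1 (y(f, J) = -4 + 3 = -1)
Q(k, d) = -√d/4 (Q(k, d) = -√(0 + d)/4 = -√d/4)
l(N, g) = -1 (l(N, g) = -1 + 0 = -1)
l(Q(11, 1), 149) + 19428 = -1 + 19428 = 19427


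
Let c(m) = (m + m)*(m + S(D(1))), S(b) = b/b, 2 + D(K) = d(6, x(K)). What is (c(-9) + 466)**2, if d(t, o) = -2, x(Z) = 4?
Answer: 372100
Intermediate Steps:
D(K) = -4 (D(K) = -2 - 2 = -4)
S(b) = 1
c(m) = 2*m*(1 + m) (c(m) = (m + m)*(m + 1) = (2*m)*(1 + m) = 2*m*(1 + m))
(c(-9) + 466)**2 = (2*(-9)*(1 - 9) + 466)**2 = (2*(-9)*(-8) + 466)**2 = (144 + 466)**2 = 610**2 = 372100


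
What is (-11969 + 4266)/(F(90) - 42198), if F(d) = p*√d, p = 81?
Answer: 54175199/296680119 + 207981*√10/197786746 ≈ 0.18593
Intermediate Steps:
F(d) = 81*√d
(-11969 + 4266)/(F(90) - 42198) = (-11969 + 4266)/(81*√90 - 42198) = -7703/(81*(3*√10) - 42198) = -7703/(243*√10 - 42198) = -7703/(-42198 + 243*√10)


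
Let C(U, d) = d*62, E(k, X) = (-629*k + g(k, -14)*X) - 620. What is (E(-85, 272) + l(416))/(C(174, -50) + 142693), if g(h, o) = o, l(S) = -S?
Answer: 853/2449 ≈ 0.34831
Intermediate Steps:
E(k, X) = -620 - 629*k - 14*X (E(k, X) = (-629*k - 14*X) - 620 = -620 - 629*k - 14*X)
C(U, d) = 62*d
(E(-85, 272) + l(416))/(C(174, -50) + 142693) = ((-620 - 629*(-85) - 14*272) - 1*416)/(62*(-50) + 142693) = ((-620 + 53465 - 3808) - 416)/(-3100 + 142693) = (49037 - 416)/139593 = 48621*(1/139593) = 853/2449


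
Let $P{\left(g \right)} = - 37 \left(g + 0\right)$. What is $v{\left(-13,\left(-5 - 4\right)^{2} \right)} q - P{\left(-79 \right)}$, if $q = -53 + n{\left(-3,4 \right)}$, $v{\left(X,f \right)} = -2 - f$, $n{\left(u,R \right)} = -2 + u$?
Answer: $1891$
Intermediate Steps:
$q = -58$ ($q = -53 - 5 = -58$)
$P{\left(g \right)} = - 37 g$
$v{\left(-13,\left(-5 - 4\right)^{2} \right)} q - P{\left(-79 \right)} = \left(-2 - \left(-5 - 4\right)^{2}\right) \left(-58\right) - \left(-37\right) \left(-79\right) = \left(-2 - \left(-9\right)^{2}\right) \left(-58\right) - 2923 = \left(-2 - 81\right) \left(-58\right) - 2923 = \left(-83\right) \left(-58\right) - 2923 = 4814 - 2923 = 1891$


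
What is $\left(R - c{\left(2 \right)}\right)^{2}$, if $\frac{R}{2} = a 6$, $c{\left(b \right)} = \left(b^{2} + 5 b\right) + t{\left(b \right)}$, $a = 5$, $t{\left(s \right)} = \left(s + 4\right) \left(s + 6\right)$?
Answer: $4$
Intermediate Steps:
$t{\left(s \right)} = \left(4 + s\right) \left(6 + s\right)$
$c{\left(b \right)} = 24 + 2 b^{2} + 15 b$ ($c{\left(b \right)} = \left(b^{2} + 5 b\right) + \left(24 + b^{2} + 10 b\right) = 24 + 2 b^{2} + 15 b$)
$R = 60$ ($R = 2 \cdot 5 \cdot 6 = 2 \cdot 30 = 60$)
$\left(R - c{\left(2 \right)}\right)^{2} = \left(60 - \left(24 + 2 \cdot 2^{2} + 15 \cdot 2\right)\right)^{2} = \left(60 - \left(24 + 2 \cdot 4 + 30\right)\right)^{2} = \left(60 - \left(24 + 8 + 30\right)\right)^{2} = \left(60 - 62\right)^{2} = \left(-2\right)^{2} = 4$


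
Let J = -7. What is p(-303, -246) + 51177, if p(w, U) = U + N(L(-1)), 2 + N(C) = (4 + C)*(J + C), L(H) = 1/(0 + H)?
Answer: 50905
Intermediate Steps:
L(H) = 1/H
N(C) = -2 + (-7 + C)*(4 + C) (N(C) = -2 + (4 + C)*(-7 + C) = -2 + (-7 + C)*(4 + C))
p(w, U) = -26 + U (p(w, U) = U + (-30 + (1/(-1))² - 3/(-1)) = U + (-30 + (-1)² - 3*(-1)) = U + (-30 + 1 + 3) = U - 26 = -26 + U)
p(-303, -246) + 51177 = (-26 - 246) + 51177 = -272 + 51177 = 50905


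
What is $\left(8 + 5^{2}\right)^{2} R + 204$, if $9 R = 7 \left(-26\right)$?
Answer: $-21818$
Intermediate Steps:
$R = - \frac{182}{9}$ ($R = \frac{7 \left(-26\right)}{9} = \frac{1}{9} \left(-182\right) = - \frac{182}{9} \approx -20.222$)
$\left(8 + 5^{2}\right)^{2} R + 204 = \left(8 + 5^{2}\right)^{2} \left(- \frac{182}{9}\right) + 204 = \left(8 + 25\right)^{2} \left(- \frac{182}{9}\right) + 204 = 33^{2} \left(- \frac{182}{9}\right) + 204 = 1089 \left(- \frac{182}{9}\right) + 204 = -22022 + 204 = -21818$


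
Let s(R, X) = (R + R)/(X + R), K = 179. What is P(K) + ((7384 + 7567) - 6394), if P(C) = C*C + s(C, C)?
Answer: 40599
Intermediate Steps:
s(R, X) = 2*R/(R + X) (s(R, X) = (2*R)/(R + X) = 2*R/(R + X))
P(C) = 1 + C**2 (P(C) = C*C + 2*C/(C + C) = C**2 + 2*C/((2*C)) = C**2 + 2*C*(1/(2*C)) = C**2 + 1 = 1 + C**2)
P(K) + ((7384 + 7567) - 6394) = (1 + 179**2) + ((7384 + 7567) - 6394) = (1 + 32041) + (14951 - 6394) = 32042 + 8557 = 40599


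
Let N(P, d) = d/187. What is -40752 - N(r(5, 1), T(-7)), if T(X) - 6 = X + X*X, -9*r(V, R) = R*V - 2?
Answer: -7620672/187 ≈ -40752.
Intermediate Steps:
r(V, R) = 2/9 - R*V/9 (r(V, R) = -(R*V - 2)/9 = -(-2 + R*V)/9 = 2/9 - R*V/9)
T(X) = 6 + X + X² (T(X) = 6 + (X + X*X) = 6 + (X + X²) = 6 + X + X²)
N(P, d) = d/187 (N(P, d) = d*(1/187) = d/187)
-40752 - N(r(5, 1), T(-7)) = -40752 - (6 - 7 + (-7)²)/187 = -40752 - (6 - 7 + 49)/187 = -40752 - 48/187 = -7620672/187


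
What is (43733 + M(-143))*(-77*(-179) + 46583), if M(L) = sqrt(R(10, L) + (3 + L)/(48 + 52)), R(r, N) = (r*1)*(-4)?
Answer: 2639986278 + 181098*I*sqrt(115)/5 ≈ 2.64e+9 + 3.8841e+5*I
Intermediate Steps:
R(r, N) = -4*r (R(r, N) = r*(-4) = -4*r)
M(L) = sqrt(-3997/100 + L/100) (M(L) = sqrt(-4*10 + (3 + L)/(48 + 52)) = sqrt(-40 + (3 + L)/100) = sqrt(-40 + (3 + L)*(1/100)) = sqrt(-40 + (3/100 + L/100)) = sqrt(-3997/100 + L/100))
(43733 + M(-143))*(-77*(-179) + 46583) = (43733 + sqrt(-3997 - 143)/10)*(-77*(-179) + 46583) = (43733 + sqrt(-4140)/10)*(13783 + 46583) = (43733 + (6*I*sqrt(115))/10)*60366 = (43733 + 3*I*sqrt(115)/5)*60366 = 2639986278 + 181098*I*sqrt(115)/5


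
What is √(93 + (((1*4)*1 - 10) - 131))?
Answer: 2*I*√11 ≈ 6.6332*I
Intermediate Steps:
√(93 + (((1*4)*1 - 10) - 131)) = √(93 + ((4*1 - 10) - 131)) = √(93 + ((4 - 10) - 131)) = √(93 + (-6 - 131)) = √(93 - 137) = √(-44) = 2*I*√11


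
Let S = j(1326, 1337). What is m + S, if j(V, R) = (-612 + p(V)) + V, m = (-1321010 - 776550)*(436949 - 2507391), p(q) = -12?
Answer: 4342876322222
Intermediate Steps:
m = 4342876321520 (m = -2097560*(-2070442) = 4342876321520)
j(V, R) = -624 + V (j(V, R) = (-612 - 12) + V = -624 + V)
S = 702 (S = -624 + 1326 = 702)
m + S = 4342876321520 + 702 = 4342876322222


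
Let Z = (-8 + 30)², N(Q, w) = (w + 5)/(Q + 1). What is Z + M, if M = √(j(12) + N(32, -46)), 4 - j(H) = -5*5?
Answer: 484 + 2*√7557/33 ≈ 489.27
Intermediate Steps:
j(H) = 29 (j(H) = 4 - (-5)*5 = 4 - 1*(-25) = 4 + 25 = 29)
N(Q, w) = (5 + w)/(1 + Q)
M = 2*√7557/33 (M = √(29 + (5 - 46)/(1 + 32)) = √(29 - 41/33) = √(916/33) = 2*√7557/33 ≈ 5.2685)
Z = 484 (Z = 22² = 484)
Z + M = 484 + 2*√7557/33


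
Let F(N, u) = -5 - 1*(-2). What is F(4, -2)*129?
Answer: -387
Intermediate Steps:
F(N, u) = -3 (F(N, u) = -5 + 2 = -3)
F(4, -2)*129 = -3*129 = -387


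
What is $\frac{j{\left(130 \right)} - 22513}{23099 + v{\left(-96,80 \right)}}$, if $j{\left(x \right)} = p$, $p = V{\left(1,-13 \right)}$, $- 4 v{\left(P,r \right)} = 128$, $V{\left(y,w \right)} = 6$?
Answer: $- \frac{22507}{23067} \approx -0.97572$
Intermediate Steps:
$v{\left(P,r \right)} = -32$ ($v{\left(P,r \right)} = \left(- \frac{1}{4}\right) 128 = -32$)
$p = 6$
$j{\left(x \right)} = 6$
$\frac{j{\left(130 \right)} - 22513}{23099 + v{\left(-96,80 \right)}} = \frac{6 - 22513}{23099 - 32} = - \frac{22507}{23067}$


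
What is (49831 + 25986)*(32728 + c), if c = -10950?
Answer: 1651142626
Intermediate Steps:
(49831 + 25986)*(32728 + c) = (49831 + 25986)*(32728 - 10950) = 75817*21778 = 1651142626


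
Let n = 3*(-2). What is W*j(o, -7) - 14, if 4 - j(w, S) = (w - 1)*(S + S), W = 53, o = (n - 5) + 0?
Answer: -8706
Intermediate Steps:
n = -6
o = -11 (o = (-6 - 5) + 0 = -11 + 0 = -11)
j(w, S) = 4 - 2*S*(-1 + w) (j(w, S) = 4 - (w - 1)*(S + S) = 4 - (-1 + w)*2*S = 4 - 2*S*(-1 + w))
W*j(o, -7) - 14 = 53*(4 + 2*(-7) - 2*(-7)*(-11)) - 14 = 53*(4 - 14 - 154) - 14 = 53*(-164) - 14 = -8692 - 14 = -8706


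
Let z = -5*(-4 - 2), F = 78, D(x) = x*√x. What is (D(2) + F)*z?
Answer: 2340 + 60*√2 ≈ 2424.9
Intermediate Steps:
D(x) = x^(3/2)
z = 30 (z = -5*(-6) = 30)
(D(2) + F)*z = (2^(3/2) + 78)*30 = (2*√2 + 78)*30 = (78 + 2*√2)*30 = 2340 + 60*√2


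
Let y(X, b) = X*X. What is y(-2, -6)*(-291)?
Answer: -1164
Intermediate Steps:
y(X, b) = X²
y(-2, -6)*(-291) = (-2)²*(-291) = 4*(-291) = -1164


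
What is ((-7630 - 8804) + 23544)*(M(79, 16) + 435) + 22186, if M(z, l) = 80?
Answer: 3683836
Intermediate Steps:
((-7630 - 8804) + 23544)*(M(79, 16) + 435) + 22186 = ((-7630 - 8804) + 23544)*(80 + 435) + 22186 = (-16434 + 23544)*515 + 22186 = 7110*515 + 22186 = 3661650 + 22186 = 3683836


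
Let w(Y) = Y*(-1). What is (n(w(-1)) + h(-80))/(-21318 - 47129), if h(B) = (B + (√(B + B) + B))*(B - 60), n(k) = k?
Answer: -22401/68447 + 560*I*√10/68447 ≈ -0.32728 + 0.025872*I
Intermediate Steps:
w(Y) = -Y
h(B) = (-60 + B)*(2*B + √2*√B) (h(B) = (B + (√(2*B) + B))*(-60 + B) = (B + (√2*√B + B))*(-60 + B) = (B + (B + √2*√B))*(-60 + B) = (2*B + √2*√B)*(-60 + B) = (-60 + B)*(2*B + √2*√B))
(n(w(-1)) + h(-80))/(-21318 - 47129) = (-1*(-1) + (-120*(-80) + 2*(-80)² + √2*(-80)^(3/2) - 60*√2*√(-80)))/(-21318 - 47129) = (1 + (9600 + 2*6400 + √2*(-320*I*√5) - 60*√2*4*I*√5))/(-68447) = (1 + (9600 + 12800 - 320*I*√10 - 240*I*√10))*(-1/68447) = (1 + (22400 - 560*I*√10))*(-1/68447) = (22401 - 560*I*√10)*(-1/68447) = -22401/68447 + 560*I*√10/68447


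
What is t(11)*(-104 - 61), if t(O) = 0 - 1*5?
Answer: 825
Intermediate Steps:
t(O) = -5 (t(O) = 0 - 5 = -5)
t(11)*(-104 - 61) = -5*(-104 - 61) = -5*(-165) = 825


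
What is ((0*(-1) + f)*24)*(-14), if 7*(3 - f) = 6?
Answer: -720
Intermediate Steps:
f = 15/7 (f = 3 - 1/7*6 = 3 - 6/7 = 15/7 ≈ 2.1429)
((0*(-1) + f)*24)*(-14) = ((0*(-1) + 15/7)*24)*(-14) = ((0 + 15/7)*24)*(-14) = ((15/7)*24)*(-14) = (360/7)*(-14) = -720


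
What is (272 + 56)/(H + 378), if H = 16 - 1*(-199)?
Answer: 328/593 ≈ 0.55312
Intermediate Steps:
H = 215 (H = 16 + 199 = 215)
(272 + 56)/(H + 378) = (272 + 56)/(215 + 378) = 328/593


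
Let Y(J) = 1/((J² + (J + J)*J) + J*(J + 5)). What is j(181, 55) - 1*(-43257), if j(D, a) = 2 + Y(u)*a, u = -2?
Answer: 259609/6 ≈ 43268.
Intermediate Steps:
Y(J) = 1/(3*J² + J*(5 + J)) (Y(J) = 1/((J² + (2*J)*J) + J*(5 + J)) = 1/((J² + 2*J²) + J*(5 + J)) = 1/(3*J² + J*(5 + J)))
j(D, a) = 2 + a/6 (j(D, a) = 2 + (1/((-2)*(5 + 4*(-2))))*a = 2 + (-1/(2*(5 - 8)))*a = 2 + (-½/(-3))*a = 2 + (-½*(-⅓))*a = 2 + a/6)
j(181, 55) - 1*(-43257) = (2 + (⅙)*55) - 1*(-43257) = (2 + 55/6) + 43257 = 67/6 + 43257 = 259609/6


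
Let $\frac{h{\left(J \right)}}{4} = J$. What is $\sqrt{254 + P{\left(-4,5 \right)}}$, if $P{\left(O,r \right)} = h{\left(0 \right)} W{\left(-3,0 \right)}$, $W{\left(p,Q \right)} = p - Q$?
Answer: $\sqrt{254} \approx 15.937$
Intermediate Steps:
$h{\left(J \right)} = 4 J$
$P{\left(O,r \right)} = 0$ ($P{\left(O,r \right)} = 4 \cdot 0 \left(-3 - 0\right) = 0 \left(-3 + 0\right) = 0 \left(-3\right) = 0$)
$\sqrt{254 + P{\left(-4,5 \right)}} = \sqrt{254 + 0} = \sqrt{254}$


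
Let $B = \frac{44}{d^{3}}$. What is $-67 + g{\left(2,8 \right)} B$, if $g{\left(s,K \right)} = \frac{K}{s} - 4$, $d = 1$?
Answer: $-67$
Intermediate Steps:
$g{\left(s,K \right)} = -4 + \frac{K}{s}$
$B = 44$ ($B = \frac{44}{1^{3}} = \frac{44}{1} = 44 \cdot 1 = 44$)
$-67 + g{\left(2,8 \right)} B = -67 + \left(-4 + \frac{8}{2}\right) 44 = -67 + \left(-4 + 8 \cdot \frac{1}{2}\right) 44 = -67 + \left(-4 + 4\right) 44 = -67 + 0 \cdot 44 = -67 + 0 = -67$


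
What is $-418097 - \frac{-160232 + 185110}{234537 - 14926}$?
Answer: $- \frac{13116960735}{31373} \approx -4.181 \cdot 10^{5}$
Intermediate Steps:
$-418097 - \frac{-160232 + 185110}{234537 - 14926} = -418097 - \frac{24878}{219611} = -418097 - 24878 \cdot \frac{1}{219611} = -418097 - \frac{3554}{31373} = - \frac{13116960735}{31373}$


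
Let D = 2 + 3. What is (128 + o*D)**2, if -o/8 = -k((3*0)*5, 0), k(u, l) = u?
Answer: 16384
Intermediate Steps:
D = 5
o = 0 (o = -(-8)*(3*0)*5 = -(-8)*0*5 = -(-8)*0 = -8*0 = 0)
(128 + o*D)**2 = (128 + 0*5)**2 = (128 + 0)**2 = 128**2 = 16384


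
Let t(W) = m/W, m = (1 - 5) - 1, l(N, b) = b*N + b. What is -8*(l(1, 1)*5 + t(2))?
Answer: -60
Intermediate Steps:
l(N, b) = b + N*b (l(N, b) = N*b + b = b + N*b)
m = -5 (m = -4 - 1 = -5)
t(W) = -5/W
-8*(l(1, 1)*5 + t(2)) = -8*((1*(1 + 1))*5 - 5/2) = -8*((1*2)*5 - 5*½) = -8*(2*5 - 5/2) = -8*(10 - 5/2) = -8*15/2 = -60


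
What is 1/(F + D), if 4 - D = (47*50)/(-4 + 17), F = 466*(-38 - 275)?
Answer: -13/1898452 ≈ -6.8477e-6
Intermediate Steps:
F = -145858 (F = 466*(-313) = -145858)
D = -2298/13 (D = 4 - 47*50/(-4 + 17) = 4 - 2350/13 = -2298/13 ≈ -176.77)
1/(F + D) = 1/(-145858 - 2298/13) = 1/(-1898452/13) = -13/1898452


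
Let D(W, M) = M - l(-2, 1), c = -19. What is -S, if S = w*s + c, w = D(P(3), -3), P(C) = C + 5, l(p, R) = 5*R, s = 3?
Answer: 43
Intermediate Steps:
P(C) = 5 + C
D(W, M) = -5 + M (D(W, M) = M - 5 = -5 + M)
w = -8 (w = -5 - 3 = -8)
S = -43 (S = -8*3 - 19 = -24 - 19 = -43)
-S = -1*(-43) = 43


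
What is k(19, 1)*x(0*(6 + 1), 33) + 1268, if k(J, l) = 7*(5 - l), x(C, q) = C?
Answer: 1268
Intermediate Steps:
k(J, l) = 35 - 7*l
k(19, 1)*x(0*(6 + 1), 33) + 1268 = (35 - 7*1)*(0*(6 + 1)) + 1268 = (35 - 7)*(0*7) + 1268 = 28*0 + 1268 = 0 + 1268 = 1268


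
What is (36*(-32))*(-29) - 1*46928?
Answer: -13520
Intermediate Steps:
(36*(-32))*(-29) - 1*46928 = -1152*(-29) - 46928 = 33408 - 46928 = -13520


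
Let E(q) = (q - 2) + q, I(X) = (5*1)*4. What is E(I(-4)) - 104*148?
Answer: -15354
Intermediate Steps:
I(X) = 20 (I(X) = 5*4 = 20)
E(q) = -2 + 2*q (E(q) = (-2 + q) + q = -2 + 2*q)
E(I(-4)) - 104*148 = (-2 + 2*20) - 104*148 = (-2 + 40) - 15392 = 38 - 15392 = -15354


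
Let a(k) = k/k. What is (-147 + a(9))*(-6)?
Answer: 876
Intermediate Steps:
a(k) = 1
(-147 + a(9))*(-6) = (-147 + 1)*(-6) = -146*(-6) = 876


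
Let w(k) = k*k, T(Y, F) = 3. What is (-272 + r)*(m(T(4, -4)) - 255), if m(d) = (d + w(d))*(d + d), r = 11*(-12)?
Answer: 73932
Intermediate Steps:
w(k) = k²
r = -132
m(d) = 2*d*(d + d²) (m(d) = (d + d²)*(d + d) = (d + d²)*(2*d) = 2*d*(d + d²))
(-272 + r)*(m(T(4, -4)) - 255) = (-272 - 132)*(2*3²*(1 + 3) - 255) = -404*(2*9*4 - 255) = -404*(72 - 255) = -404*(-183) = 73932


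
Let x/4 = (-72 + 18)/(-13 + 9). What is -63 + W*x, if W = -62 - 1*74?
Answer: -7407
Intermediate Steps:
W = -136 (W = -62 - 74 = -136)
x = 54 (x = 4*((-72 + 18)/(-13 + 9)) = 4*(-54/(-4)) = 4*(-54*(-¼)) = 4*(27/2) = 54)
-63 + W*x = -63 - 136*54 = -63 - 7344 = -7407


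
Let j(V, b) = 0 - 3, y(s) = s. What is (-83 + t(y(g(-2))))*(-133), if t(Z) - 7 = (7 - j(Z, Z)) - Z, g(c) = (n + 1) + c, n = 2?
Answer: 8911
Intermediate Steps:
g(c) = 3 + c (g(c) = (2 + 1) + c = 3 + c)
j(V, b) = -3
t(Z) = 17 - Z (t(Z) = 7 + ((7 - 1*(-3)) - Z) = 7 + ((7 + 3) - Z) = 7 + (10 - Z) = 17 - Z)
(-83 + t(y(g(-2))))*(-133) = (-83 + (17 - (3 - 2)))*(-133) = (-83 + (17 - 1*1))*(-133) = (-83 + (17 - 1))*(-133) = (-83 + 16)*(-133) = -67*(-133) = 8911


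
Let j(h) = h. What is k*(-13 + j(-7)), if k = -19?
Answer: 380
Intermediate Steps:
k*(-13 + j(-7)) = -19*(-13 - 7) = -19*(-20) = 380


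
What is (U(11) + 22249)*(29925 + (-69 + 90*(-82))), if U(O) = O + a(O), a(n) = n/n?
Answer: 500338236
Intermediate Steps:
a(n) = 1
U(O) = 1 + O (U(O) = O + 1 = 1 + O)
(U(11) + 22249)*(29925 + (-69 + 90*(-82))) = ((1 + 11) + 22249)*(29925 + (-69 + 90*(-82))) = (12 + 22249)*(29925 + (-69 - 7380)) = 22261*(29925 - 7449) = 22261*22476 = 500338236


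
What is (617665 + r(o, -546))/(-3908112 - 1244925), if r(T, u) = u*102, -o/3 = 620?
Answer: -561973/5153037 ≈ -0.10906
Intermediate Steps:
o = -1860 (o = -3*620 = -1860)
r(T, u) = 102*u
(617665 + r(o, -546))/(-3908112 - 1244925) = (617665 + 102*(-546))/(-3908112 - 1244925) = (617665 - 55692)/(-5153037) = 561973*(-1/5153037) = -561973/5153037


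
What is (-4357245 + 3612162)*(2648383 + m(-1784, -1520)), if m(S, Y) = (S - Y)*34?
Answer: -1966577285781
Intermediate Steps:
m(S, Y) = -34*Y + 34*S
(-4357245 + 3612162)*(2648383 + m(-1784, -1520)) = (-4357245 + 3612162)*(2648383 + (-34*(-1520) + 34*(-1784))) = -745083*(2648383 + (51680 - 60656)) = -745083*(2648383 - 8976) = -745083*2639407 = -1966577285781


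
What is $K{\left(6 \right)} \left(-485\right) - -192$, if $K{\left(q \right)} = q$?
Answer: $-2718$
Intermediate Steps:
$K{\left(6 \right)} \left(-485\right) - -192 = 6 \left(-485\right) - -192 = -2910 + 192 = -2718$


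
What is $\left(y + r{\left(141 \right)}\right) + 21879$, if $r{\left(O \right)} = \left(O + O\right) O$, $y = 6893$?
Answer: $68534$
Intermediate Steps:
$r{\left(O \right)} = 2 O^{2}$ ($r{\left(O \right)} = 2 O O = 2 O^{2}$)
$\left(y + r{\left(141 \right)}\right) + 21879 = \left(6893 + 2 \cdot 141^{2}\right) + 21879 = \left(6893 + 2 \cdot 19881\right) + 21879 = \left(6893 + 39762\right) + 21879 = 46655 + 21879 = 68534$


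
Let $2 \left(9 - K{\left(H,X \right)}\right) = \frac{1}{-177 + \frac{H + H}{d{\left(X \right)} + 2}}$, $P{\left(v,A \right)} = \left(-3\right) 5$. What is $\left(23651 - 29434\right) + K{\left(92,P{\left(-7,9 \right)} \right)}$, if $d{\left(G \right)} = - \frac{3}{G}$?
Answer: $- \frac{11859785}{2054} \approx -5774.0$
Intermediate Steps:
$P{\left(v,A \right)} = -15$
$K{\left(H,X \right)} = 9 - \frac{1}{2 \left(-177 + \frac{2 H}{2 - \frac{3}{X}}\right)}$ ($K{\left(H,X \right)} = 9 - \frac{1}{2 \left(-177 + \frac{H + H}{- \frac{3}{X} + 2}\right)} = 9 - \frac{1}{2 \left(-177 + \frac{2 H}{2 - \frac{3}{X}}\right)}$)
$\left(23651 - 29434\right) + K{\left(92,P{\left(-7,9 \right)} \right)} = \left(23651 - 29434\right) + \frac{-9561 + 2 \left(-15\right) \left(3187 - 1656\right)}{2 \left(-531 + 2 \left(-15\right) \left(177 - 92\right)\right)} = -5783 + \frac{-9561 + 2 \left(-15\right) \left(3187 - 1656\right)}{2 \left(-531 + 2 \left(-15\right) \left(177 - 92\right)\right)} = -5783 + \frac{-9561 + 2 \left(-15\right) 1531}{2 \left(-531 + 2 \left(-15\right) 85\right)} = -5783 + \frac{-9561 - 45930}{2 \left(-531 - 2550\right)} = -5783 + \frac{1}{2} \frac{1}{-3081} \left(-55491\right) = -5783 + \frac{1}{2} \left(- \frac{1}{3081}\right) \left(-55491\right) = -5783 + \frac{18497}{2054} = - \frac{11859785}{2054}$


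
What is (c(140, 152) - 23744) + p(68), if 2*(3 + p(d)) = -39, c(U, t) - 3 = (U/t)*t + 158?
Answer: -46931/2 ≈ -23466.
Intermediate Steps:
c(U, t) = 161 + U (c(U, t) = 3 + ((U/t)*t + 158) = 3 + (U + 158) = 3 + (158 + U) = 161 + U)
p(d) = -45/2 (p(d) = -3 + (½)*(-39) = -3 - 39/2 = -45/2)
(c(140, 152) - 23744) + p(68) = ((161 + 140) - 23744) - 45/2 = (301 - 23744) - 45/2 = -23443 - 45/2 = -46931/2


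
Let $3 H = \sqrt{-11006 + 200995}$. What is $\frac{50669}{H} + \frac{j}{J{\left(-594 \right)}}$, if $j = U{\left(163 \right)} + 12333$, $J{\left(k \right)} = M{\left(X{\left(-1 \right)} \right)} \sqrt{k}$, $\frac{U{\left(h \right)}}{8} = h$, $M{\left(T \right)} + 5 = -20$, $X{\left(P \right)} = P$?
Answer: $\frac{152007 \sqrt{189989}}{189989} + \frac{13637 i \sqrt{66}}{4950} \approx 348.74 + 22.381 i$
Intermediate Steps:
$M{\left(T \right)} = -25$ ($M{\left(T \right)} = -5 - 20 = -25$)
$U{\left(h \right)} = 8 h$
$J{\left(k \right)} = - 25 \sqrt{k}$
$j = 13637$ ($j = 8 \cdot 163 + 12333 = 1304 + 12333 = 13637$)
$H = \frac{\sqrt{189989}}{3}$ ($H = \frac{\sqrt{-11006 + 200995}}{3} = \frac{\sqrt{189989}}{3} \approx 145.29$)
$\frac{50669}{H} + \frac{j}{J{\left(-594 \right)}} = \frac{50669}{\frac{1}{3} \sqrt{189989}} + \frac{13637}{\left(-25\right) \sqrt{-594}} = 50669 \frac{3 \sqrt{189989}}{189989} + \frac{13637}{\left(-25\right) 3 i \sqrt{66}} = \frac{152007 \sqrt{189989}}{189989} + \frac{13637}{\left(-75\right) i \sqrt{66}} = \frac{152007 \sqrt{189989}}{189989} + 13637 \frac{i \sqrt{66}}{4950} = \frac{152007 \sqrt{189989}}{189989} + \frac{13637 i \sqrt{66}}{4950}$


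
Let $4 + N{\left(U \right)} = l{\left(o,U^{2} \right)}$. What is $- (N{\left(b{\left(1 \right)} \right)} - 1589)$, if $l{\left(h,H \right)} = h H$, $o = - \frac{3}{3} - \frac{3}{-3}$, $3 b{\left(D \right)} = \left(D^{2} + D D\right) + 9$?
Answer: $1593$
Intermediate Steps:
$b{\left(D \right)} = 3 + \frac{2 D^{2}}{3}$ ($b{\left(D \right)} = \frac{\left(D^{2} + D D\right) + 9}{3} = \frac{\left(D^{2} + D^{2}\right) + 9}{3} = \frac{2 D^{2} + 9}{3} = \frac{9 + 2 D^{2}}{3} = 3 + \frac{2 D^{2}}{3}$)
$o = 0$ ($o = \left(-3\right) \frac{1}{3} - -1 = -1 + 1 = 0$)
$l{\left(h,H \right)} = H h$
$N{\left(U \right)} = -4$ ($N{\left(U \right)} = -4 + U^{2} \cdot 0 = -4 + 0 = -4$)
$- (N{\left(b{\left(1 \right)} \right)} - 1589) = - (-4 - 1589) = \left(-1\right) \left(-1593\right) = 1593$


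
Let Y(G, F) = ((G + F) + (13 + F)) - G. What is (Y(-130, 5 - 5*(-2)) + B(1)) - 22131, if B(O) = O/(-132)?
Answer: -2915617/132 ≈ -22088.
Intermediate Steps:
Y(G, F) = 13 + 2*F (Y(G, F) = ((F + G) + (13 + F)) - G = (13 + G + 2*F) - G = 13 + 2*F)
B(O) = -O/132 (B(O) = O*(-1/132) = -O/132)
(Y(-130, 5 - 5*(-2)) + B(1)) - 22131 = ((13 + 2*(5 - 5*(-2))) - 1/132*1) - 22131 = ((13 + 2*(5 + 10)) - 1/132) - 22131 = ((13 + 2*15) - 1/132) - 22131 = ((13 + 30) - 1/132) - 22131 = (43 - 1/132) - 22131 = 5675/132 - 22131 = -2915617/132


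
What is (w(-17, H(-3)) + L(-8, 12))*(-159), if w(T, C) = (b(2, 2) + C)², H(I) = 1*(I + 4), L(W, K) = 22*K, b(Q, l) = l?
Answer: -43407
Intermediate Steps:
H(I) = 4 + I (H(I) = 1*(4 + I) = 4 + I)
w(T, C) = (2 + C)²
(w(-17, H(-3)) + L(-8, 12))*(-159) = ((2 + (4 - 3))² + 22*12)*(-159) = ((2 + 1)² + 264)*(-159) = (3² + 264)*(-159) = (9 + 264)*(-159) = 273*(-159) = -43407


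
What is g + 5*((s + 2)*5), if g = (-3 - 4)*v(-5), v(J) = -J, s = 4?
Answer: 115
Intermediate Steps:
g = -35 (g = (-3 - 4)*(-1*(-5)) = -7*5 = -35)
g + 5*((s + 2)*5) = -35 + 5*((4 + 2)*5) = -35 + 5*(6*5) = -35 + 5*30 = -35 + 150 = 115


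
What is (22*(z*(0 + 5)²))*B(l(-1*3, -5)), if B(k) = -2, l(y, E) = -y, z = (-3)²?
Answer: -9900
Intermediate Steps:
z = 9
(22*(z*(0 + 5)²))*B(l(-1*3, -5)) = (22*(9*(0 + 5)²))*(-2) = (22*(9*5²))*(-2) = (22*(9*25))*(-2) = (22*225)*(-2) = 4950*(-2) = -9900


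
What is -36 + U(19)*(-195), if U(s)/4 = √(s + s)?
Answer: -36 - 780*√38 ≈ -4844.2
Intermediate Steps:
U(s) = 4*√2*√s (U(s) = 4*√(s + s) = 4*√(2*s) = 4*(√2*√s) = 4*√2*√s)
-36 + U(19)*(-195) = -36 + (4*√2*√19)*(-195) = -36 + (4*√38)*(-195) = -36 - 780*√38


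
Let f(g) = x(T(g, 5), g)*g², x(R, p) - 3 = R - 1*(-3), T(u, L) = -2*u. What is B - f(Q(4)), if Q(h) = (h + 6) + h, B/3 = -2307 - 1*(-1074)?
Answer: 613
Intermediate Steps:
B = -3699 (B = 3*(-2307 - 1*(-1074)) = 3*(-2307 + 1074) = 3*(-1233) = -3699)
Q(h) = 6 + 2*h (Q(h) = (6 + h) + h = 6 + 2*h)
x(R, p) = 6 + R (x(R, p) = 3 + (R - 1*(-3)) = 3 + (R + 3) = 3 + (3 + R) = 6 + R)
f(g) = g²*(6 - 2*g) (f(g) = (6 - 2*g)*g² = g²*(6 - 2*g))
B - f(Q(4)) = -3699 - 2*(6 + 2*4)²*(3 - (6 + 2*4)) = -3699 - 2*(6 + 8)²*(3 - (6 + 8)) = -3699 - 2*14²*(3 - 1*14) = -3699 - 2*196*(3 - 14) = -3699 - 2*196*(-11) = -3699 - 1*(-4312) = -3699 + 4312 = 613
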